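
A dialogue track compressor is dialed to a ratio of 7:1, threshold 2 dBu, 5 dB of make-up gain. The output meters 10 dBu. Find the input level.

Remove make-up: 10 − 5 = 5 dBu.
The compressed level sits 5 − 2 = 3 dB over threshold.
Before 7:1 compression the overshoot was 3 × 7 = 21 dB, so input = 2 + 21 = 23 dBu.

23 dBu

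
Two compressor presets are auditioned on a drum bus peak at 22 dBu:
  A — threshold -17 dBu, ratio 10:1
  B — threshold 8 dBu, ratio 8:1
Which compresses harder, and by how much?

A: GR = 39 − 39/10 = 35.1 dB.
B: GR = 14 − 14/8 = 12.25 dB.
A reduces 22.85 dB more.

A, by 22.85 dB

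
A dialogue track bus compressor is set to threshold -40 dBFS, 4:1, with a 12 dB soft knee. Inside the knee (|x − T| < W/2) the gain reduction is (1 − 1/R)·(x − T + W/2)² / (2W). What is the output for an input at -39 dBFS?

-40.53125 dBFS

x − T + W/2 = -39 − (-40) + 6 = 7.
GR = (1 − 1/4) × 7² / 24 = 0.75 × 49 / 24 = 1.53125 dB.
Output = -39 − 1.53125 = -40.53125 dBFS.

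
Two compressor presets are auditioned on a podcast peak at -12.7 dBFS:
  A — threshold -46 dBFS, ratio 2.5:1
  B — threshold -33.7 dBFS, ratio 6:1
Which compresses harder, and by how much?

A: overshoot 33.3 dB → output overshoot 13.32 dB → GR 19.98 dB.
B: overshoot 21 dB → output overshoot 3.5 dB → GR 17.5 dB.
A reduces 2.48 dB more.

A, by 2.48 dB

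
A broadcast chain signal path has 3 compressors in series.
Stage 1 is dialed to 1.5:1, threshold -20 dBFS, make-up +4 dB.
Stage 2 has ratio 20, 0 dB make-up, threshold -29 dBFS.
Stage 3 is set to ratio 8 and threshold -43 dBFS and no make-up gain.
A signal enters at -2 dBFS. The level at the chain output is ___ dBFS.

-41.09375 dBFS

Stage 1: overshoot 18 dB → 18/1.5 = 12 dB → -8 dBFS; +4 dB make-up → -4 dBFS.
Stage 2: -4 dBFS is 25 dB over -29 dBFS; at 20:1 that becomes 1.25 dB over, giving -27.75 dBFS.
Stage 3: overshoot 15.25 dB → 15.25/8 = 1.90625 dB → -41.09375 dBFS.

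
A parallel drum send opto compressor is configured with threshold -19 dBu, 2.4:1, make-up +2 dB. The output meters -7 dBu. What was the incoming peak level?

Before make-up, the level was -7 − 2 = -9 dBu.
Post-compression overshoot = -9 − (-19) = 10 dB.
Input overshoot = R × output overshoot = 24 dB → input = -19 + 24 = 5 dBu.

5 dBu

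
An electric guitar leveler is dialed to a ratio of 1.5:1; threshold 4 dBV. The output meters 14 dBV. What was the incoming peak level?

19 dBV

The compressed level sits 14 − 4 = 10 dB over threshold.
Undo the ratio: input overshoot = 10 × 1.5 = 15 dB, giving input = 19 dBV.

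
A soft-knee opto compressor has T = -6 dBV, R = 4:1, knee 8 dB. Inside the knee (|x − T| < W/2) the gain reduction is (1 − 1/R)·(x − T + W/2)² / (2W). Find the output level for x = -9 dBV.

-9.046875 dBV

x − T + W/2 = -9 − (-6) + 4 = 1.
GR = (1 − 1/4) × 1² / 16 = 0.75 × 1 / 16 = 0.046875 dB.
Output = -9 − 0.046875 = -9.046875 dBV.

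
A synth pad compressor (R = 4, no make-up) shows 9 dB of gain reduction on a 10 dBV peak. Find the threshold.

Input is 12 dB above T (since output overshoot × R = input overshoot: (1 − T)·4 = 10 − T gives T = -2 dBV).
Check: -2 + (10 − (-2))/4 = -2 + 3 = 1 dBV. ✓

-2 dBV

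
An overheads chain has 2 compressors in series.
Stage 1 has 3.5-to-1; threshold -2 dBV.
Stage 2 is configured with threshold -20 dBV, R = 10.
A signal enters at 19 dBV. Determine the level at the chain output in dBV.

Stage 1: 19 dBV is 21 dB over -2 dBV; at 3.5:1 that becomes 6 dB over, giving 4 dBV.
Stage 2: 4 dBV is 24 dB over -20 dBV; at 10:1 that becomes 2.4 dB over, giving -17.6 dBV.

-17.6 dBV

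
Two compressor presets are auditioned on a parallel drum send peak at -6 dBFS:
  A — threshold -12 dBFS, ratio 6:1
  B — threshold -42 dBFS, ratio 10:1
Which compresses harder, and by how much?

A: GR = 6 − 6/6 = 5 dB.
B: GR = 36 − 36/10 = 32.4 dB.
B applies 27.4 dB more gain reduction.

B, by 27.4 dB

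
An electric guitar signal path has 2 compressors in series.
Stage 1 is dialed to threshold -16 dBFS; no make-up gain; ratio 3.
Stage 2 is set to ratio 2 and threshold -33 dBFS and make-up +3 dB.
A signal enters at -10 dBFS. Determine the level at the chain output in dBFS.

Stage 1: overshoot 6 dB → 6/3 = 2 dB → -14 dBFS.
Stage 2: 19 dB above -33 dBFS, reduced 2:1 to 9.5 dB above → -23.5 dBFS; +3 dB make-up → -20.5 dBFS.

-20.5 dBFS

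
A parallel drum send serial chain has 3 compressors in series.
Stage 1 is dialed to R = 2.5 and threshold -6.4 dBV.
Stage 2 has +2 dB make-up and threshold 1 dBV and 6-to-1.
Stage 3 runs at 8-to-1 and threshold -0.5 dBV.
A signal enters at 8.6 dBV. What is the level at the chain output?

Stage 1: 8.6 dBV is 15 dB over -6.4 dBV; at 2.5:1 that becomes 6 dB over, giving -0.4 dBV.
Stage 2: -0.4 dBV is at or below the 1 dBV threshold — no compression; make-up brings it to 1.6 dBV.
Stage 3: overshoot 2.1 dB → 2.1/8 = 0.2625 dB → -0.2375 dBV.

-0.2375 dBV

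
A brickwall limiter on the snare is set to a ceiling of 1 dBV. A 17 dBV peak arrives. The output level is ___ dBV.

The limiter clamps the peak to its 1 dBV ceiling.

1 dBV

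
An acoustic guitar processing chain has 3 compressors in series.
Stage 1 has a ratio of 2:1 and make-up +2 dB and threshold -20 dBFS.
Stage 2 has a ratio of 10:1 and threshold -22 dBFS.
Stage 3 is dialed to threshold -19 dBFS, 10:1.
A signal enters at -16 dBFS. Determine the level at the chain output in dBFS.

-21.4 dBFS

Stage 1: -16 dBFS is 4 dB over -20 dBFS; at 2:1 that becomes 2 dB over, giving -18 dBFS; +2 dB make-up → -16 dBFS.
Stage 2: overshoot 6 dB → 6/10 = 0.6 dB → -21.4 dBFS.
Stage 3: -21.4 dBFS ≤ -19 dBFS, so stage 3 doesn't engage; output -21.4 dBFS.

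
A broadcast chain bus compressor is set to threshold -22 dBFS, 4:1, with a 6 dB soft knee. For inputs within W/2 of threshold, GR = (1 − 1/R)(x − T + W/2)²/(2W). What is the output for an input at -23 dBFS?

x − T + W/2 = -23 − (-22) + 3 = 2.
GR = (1 − 1/4) × 2² / 12 = 0.75 × 4 / 12 = 0.25 dB.
Output = -23 − 0.25 = -23.25 dBFS.

-23.25 dBFS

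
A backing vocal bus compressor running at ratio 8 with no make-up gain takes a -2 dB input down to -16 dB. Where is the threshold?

Gain reduction = -2 − (-16) = 14 dB; output overshoot = GR / (R − 1) = 14 / 7 = 2 dB.
Threshold = output − output overshoot = -16 − 2 = -18 dB.

-18 dB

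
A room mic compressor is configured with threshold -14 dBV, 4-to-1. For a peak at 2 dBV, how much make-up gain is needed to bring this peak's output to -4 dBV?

Without make-up, output = threshold + overshoot/4 = -14 + 4 = -10 dBV.
Gap to target: 6 dB.

6 dB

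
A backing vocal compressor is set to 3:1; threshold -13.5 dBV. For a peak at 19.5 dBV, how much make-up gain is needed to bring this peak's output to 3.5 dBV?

6 dB

Without make-up, output = threshold + overshoot/3 = -13.5 + 11 = -2.5 dBV.
Gap to target: 6 dB.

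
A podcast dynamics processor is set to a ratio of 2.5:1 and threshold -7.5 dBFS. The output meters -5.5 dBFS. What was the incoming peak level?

Post-compression overshoot = -5.5 − (-7.5) = 2 dB.
Input overshoot = R × output overshoot = 5 dB → input = -7.5 + 5 = -2.5 dBFS.

-2.5 dBFS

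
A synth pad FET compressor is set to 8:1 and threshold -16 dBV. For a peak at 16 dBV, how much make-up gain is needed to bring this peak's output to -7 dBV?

Without make-up, output = threshold + overshoot/8 = -16 + 4 = -12 dBV.
Gap to target: 5 dB.

5 dB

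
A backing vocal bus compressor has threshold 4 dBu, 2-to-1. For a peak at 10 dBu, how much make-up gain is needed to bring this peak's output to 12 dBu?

Overshoot 6 dB → 6/2 = 3 dB after compression, so the compressed level is 4 + 3 = 7 dBu.
Make-up = target − compressed = 12 − 7 = 5 dB.

5 dB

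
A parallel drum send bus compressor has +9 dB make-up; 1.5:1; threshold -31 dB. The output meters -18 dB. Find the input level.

Before make-up, the level was -18 − 9 = -27 dB.
Post-compression overshoot = -27 − (-31) = 4 dB.
Input overshoot = R × output overshoot = 6 dB → input = -31 + 6 = -25 dB.

-25 dB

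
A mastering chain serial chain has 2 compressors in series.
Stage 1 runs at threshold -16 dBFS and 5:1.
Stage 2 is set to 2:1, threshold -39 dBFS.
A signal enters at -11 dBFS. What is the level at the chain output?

Stage 1: overshoot 5 dB → 5/5 = 1 dB → -15 dBFS.
Stage 2: overshoot 24 dB → 24/2 = 12 dB → -27 dBFS.

-27 dBFS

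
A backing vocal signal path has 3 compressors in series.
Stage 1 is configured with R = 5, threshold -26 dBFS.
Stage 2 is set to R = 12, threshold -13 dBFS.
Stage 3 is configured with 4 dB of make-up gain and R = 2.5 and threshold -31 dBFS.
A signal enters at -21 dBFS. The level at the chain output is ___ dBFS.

-24.6 dBFS

Stage 1: -21 dBFS is 5 dB over -26 dBFS; at 5:1 that becomes 1 dB over, giving -25 dBFS.
Stage 2: -25 dBFS is at or below the -13 dBFS threshold — no compression; output -25 dBFS.
Stage 3: 6 dB above -31 dBFS, reduced 2.5:1 to 2.4 dB above → -28.6 dBFS; +4 dB make-up → -24.6 dBFS.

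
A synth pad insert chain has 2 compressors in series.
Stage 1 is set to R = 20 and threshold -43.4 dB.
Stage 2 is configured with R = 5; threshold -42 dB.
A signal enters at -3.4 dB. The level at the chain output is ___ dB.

-41.88 dB

Stage 1: -3.4 dB is 40 dB over -43.4 dB; at 20:1 that becomes 2 dB over, giving -41.4 dB.
Stage 2: -41.4 dB is 0.6 dB over -42 dB; at 5:1 that becomes 0.12 dB over, giving -41.88 dB.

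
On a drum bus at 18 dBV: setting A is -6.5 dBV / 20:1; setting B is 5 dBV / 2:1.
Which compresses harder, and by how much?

A: GR = 24.5 − 24.5/20 = 23.275 dB.
B: GR = 13 − 13/2 = 6.5 dB.
A applies 16.775 dB more gain reduction.

A, by 16.775 dB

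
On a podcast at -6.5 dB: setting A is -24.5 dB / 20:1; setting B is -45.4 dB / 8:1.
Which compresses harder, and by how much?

A: GR = 18 − 18/20 = 17.1 dB.
B: GR = 38.9 − 38.9/8 = 34.0375 dB.
B applies 16.9375 dB more gain reduction.

B, by 16.9375 dB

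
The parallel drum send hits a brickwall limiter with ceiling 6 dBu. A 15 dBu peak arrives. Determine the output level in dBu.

A brickwall limiter is an ∞:1 compressor: any input above the ceiling is clamped to 6 dBu.

6 dBu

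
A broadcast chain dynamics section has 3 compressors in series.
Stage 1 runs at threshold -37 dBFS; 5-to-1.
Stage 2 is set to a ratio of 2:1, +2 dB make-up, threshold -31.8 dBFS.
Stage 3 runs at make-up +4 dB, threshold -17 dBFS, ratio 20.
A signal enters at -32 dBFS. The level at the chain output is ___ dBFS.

-30 dBFS

Stage 1: overshoot 5 dB → 5/5 = 1 dB → -36 dBFS.
Stage 2: -36 dBFS is at or below the -31.8 dBFS threshold — no compression; make-up brings it to -34 dBFS.
Stage 3: -34 dBFS ≤ -17 dBFS, so stage 3 doesn't engage; make-up brings it to -30 dBFS.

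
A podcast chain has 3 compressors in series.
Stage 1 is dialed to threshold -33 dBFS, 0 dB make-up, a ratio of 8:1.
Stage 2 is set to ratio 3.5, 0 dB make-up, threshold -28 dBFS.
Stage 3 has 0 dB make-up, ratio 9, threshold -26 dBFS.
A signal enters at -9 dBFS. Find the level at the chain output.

Stage 1: -9 dBFS is 24 dB over -33 dBFS; at 8:1 that becomes 3 dB over, giving -30 dBFS.
Stage 2: -30 dBFS ≤ -28 dBFS, so stage 2 doesn't engage; output -30 dBFS.
Stage 3: -30 dBFS ≤ -26 dBFS, so stage 3 doesn't engage; output -30 dBFS.

-30 dBFS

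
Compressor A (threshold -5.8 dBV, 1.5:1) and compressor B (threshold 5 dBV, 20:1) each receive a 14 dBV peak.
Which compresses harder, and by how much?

B, by 1.95 dB

A: 19.8 dB over, compressed to 13.2 dB over, so 6.6 dB of GR.
B: 9 dB over, compressed to 0.45 dB over, so 8.55 dB of GR.
Difference: 1.95 dB in favour of B.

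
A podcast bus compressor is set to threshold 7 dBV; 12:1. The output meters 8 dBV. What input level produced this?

19 dBV

That's 1 dB above the 7 dBV threshold.
Input overshoot = R × output overshoot = 12 dB → input = 7 + 12 = 19 dBV.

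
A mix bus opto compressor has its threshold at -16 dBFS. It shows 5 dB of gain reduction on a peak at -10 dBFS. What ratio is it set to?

6:1

Input overshoot = -10 − (-16) = 6 dB.
Output overshoot = 6 − 5 = 1 dB.
Ratio = input overshoot / output overshoot = 6 / 1 = 6.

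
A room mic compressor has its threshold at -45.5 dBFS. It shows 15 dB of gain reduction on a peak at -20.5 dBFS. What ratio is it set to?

2.5:1

Input overshoot = -20.5 − (-45.5) = 25 dB.
Output overshoot = 25 − 15 = 10 dB.
Ratio = input overshoot / output overshoot = 25 / 10 = 2.5.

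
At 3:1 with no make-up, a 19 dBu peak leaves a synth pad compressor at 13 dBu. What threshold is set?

10 dBu

Gain reduction = 19 − 13 = 6 dB; output overshoot = GR / (R − 1) = 6 / 2 = 3 dB.
Threshold = output − output overshoot = 13 − 3 = 10 dBu.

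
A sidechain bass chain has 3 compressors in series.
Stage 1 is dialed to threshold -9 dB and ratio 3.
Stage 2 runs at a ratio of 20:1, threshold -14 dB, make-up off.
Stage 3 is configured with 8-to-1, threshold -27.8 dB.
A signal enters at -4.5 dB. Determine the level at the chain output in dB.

Stage 1: -4.5 dB is 4.5 dB over -9 dB; at 3:1 that becomes 1.5 dB over, giving -7.5 dB.
Stage 2: 6.5 dB above -14 dB, reduced 20:1 to 0.325 dB above → -13.675 dB.
Stage 3: 14.125 dB above -27.8 dB, reduced 8:1 to 1.765625 dB above → -26.034375 dB.

-26.034375 dB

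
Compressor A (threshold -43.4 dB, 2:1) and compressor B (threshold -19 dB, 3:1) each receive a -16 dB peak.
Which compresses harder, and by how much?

A: overshoot 27.4 dB → output overshoot 13.7 dB → GR 13.7 dB.
B: overshoot 3 dB → output overshoot 1 dB → GR 2 dB.
A reduces 11.7 dB more.

A, by 11.7 dB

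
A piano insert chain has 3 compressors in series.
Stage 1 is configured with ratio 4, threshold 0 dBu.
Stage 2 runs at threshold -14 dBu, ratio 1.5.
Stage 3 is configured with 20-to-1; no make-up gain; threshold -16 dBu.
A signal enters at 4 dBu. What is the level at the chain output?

-15.4 dBu

Stage 1: 4 dB above 0 dBu, reduced 4:1 to 1 dB above → 1 dBu.
Stage 2: overshoot 15 dB → 15/1.5 = 10 dB → -4 dBu.
Stage 3: 12 dB above -16 dBu, reduced 20:1 to 0.6 dB above → -15.4 dBu.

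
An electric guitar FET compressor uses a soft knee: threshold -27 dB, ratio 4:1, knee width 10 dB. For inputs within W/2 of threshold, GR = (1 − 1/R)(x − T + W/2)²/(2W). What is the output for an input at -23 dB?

x − T + W/2 = -23 − (-27) + 5 = 9.
GR = (1 − 1/4) × 9² / 20 = 0.75 × 81 / 20 = 3.0375 dB.
Output = -23 − 3.0375 = -26.0375 dB.

-26.0375 dB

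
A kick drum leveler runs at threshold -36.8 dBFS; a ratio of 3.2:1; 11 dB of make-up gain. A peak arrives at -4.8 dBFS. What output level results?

Overshoot: -4.8 − (-36.8) = 32 dB.
3.2:1 compression reduces that to 32/3.2 = 10 dB over.
That puts the output at -26.8 dBFS; make-up adds 11 dB, giving -15.8 dBFS.

-15.8 dBFS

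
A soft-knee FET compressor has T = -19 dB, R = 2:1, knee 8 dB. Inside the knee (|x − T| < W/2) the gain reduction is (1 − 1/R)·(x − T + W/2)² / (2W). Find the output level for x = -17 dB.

-18.125 dB

x − T + W/2 = -17 − (-19) + 4 = 6.
GR = (1 − 1/2) × 6² / 16 = 0.5 × 36 / 16 = 1.125 dB.
Output = -17 − 1.125 = -18.125 dB.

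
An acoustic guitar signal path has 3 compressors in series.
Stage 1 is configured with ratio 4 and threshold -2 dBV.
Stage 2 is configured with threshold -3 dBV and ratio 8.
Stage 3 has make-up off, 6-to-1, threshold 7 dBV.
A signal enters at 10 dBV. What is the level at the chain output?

Stage 1: 10 dBV is 12 dB over -2 dBV; at 4:1 that becomes 3 dB over, giving 1 dBV.
Stage 2: overshoot 4 dB → 4/8 = 0.5 dB → -2.5 dBV.
Stage 3: below threshold (-2.5 ≤ 7); passes unchanged; output -2.5 dBV.

-2.5 dBV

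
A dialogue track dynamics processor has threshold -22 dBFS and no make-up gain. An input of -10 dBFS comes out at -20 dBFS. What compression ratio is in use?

Input overshoot = -10 − (-22) = 12 dB; output overshoot = -20 − (-22) = 2 dB.
Ratio = 12 / 2 = 6.

6:1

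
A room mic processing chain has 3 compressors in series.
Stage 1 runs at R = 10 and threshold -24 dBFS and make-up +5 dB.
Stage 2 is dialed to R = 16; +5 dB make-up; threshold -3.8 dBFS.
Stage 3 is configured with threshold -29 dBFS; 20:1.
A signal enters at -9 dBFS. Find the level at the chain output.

Stage 1: -9 dBFS is 15 dB over -24 dBFS; at 10:1 that becomes 1.5 dB over, giving -22.5 dBFS; +5 dB make-up → -17.5 dBFS.
Stage 2: -17.5 dBFS is at or below the -3.8 dBFS threshold — no compression; make-up brings it to -12.5 dBFS.
Stage 3: -12.5 dBFS is 16.5 dB over -29 dBFS; at 20:1 that becomes 0.825 dB over, giving -28.175 dBFS.

-28.175 dBFS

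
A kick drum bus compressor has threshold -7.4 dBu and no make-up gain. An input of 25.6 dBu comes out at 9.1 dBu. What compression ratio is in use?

2:1

Input overshoot = 25.6 − (-7.4) = 33 dB; output overshoot = 9.1 − (-7.4) = 16.5 dB.
Ratio = 33 / 16.5 = 2.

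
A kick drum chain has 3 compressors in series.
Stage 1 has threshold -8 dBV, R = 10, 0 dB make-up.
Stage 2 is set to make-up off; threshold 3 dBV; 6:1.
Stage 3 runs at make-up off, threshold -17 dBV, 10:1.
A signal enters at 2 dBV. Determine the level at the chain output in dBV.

-16 dBV

Stage 1: overshoot 10 dB → 10/10 = 1 dB → -7 dBV.
Stage 2: -7 dBV ≤ 3 dBV, so stage 2 doesn't engage; output -7 dBV.
Stage 3: 10 dB above -17 dBV, reduced 10:1 to 1 dB above → -16 dBV.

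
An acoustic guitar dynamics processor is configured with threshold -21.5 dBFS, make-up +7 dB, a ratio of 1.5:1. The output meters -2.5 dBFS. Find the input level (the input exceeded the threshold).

Stripping the +7 dB make-up gives -9.5 dBFS at the gain stage.
The compressed level sits -9.5 − (-21.5) = 12 dB over threshold.
Before 1.5:1 compression the overshoot was 12 × 1.5 = 18 dB, so input = -21.5 + 18 = -3.5 dBFS.

-3.5 dBFS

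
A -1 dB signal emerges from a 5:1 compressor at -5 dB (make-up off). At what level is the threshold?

-6 dB

Input is 5 dB above T (since output overshoot × R = input overshoot: (-5 − T)·5 = -1 − T gives T = -6 dB).
Check: -6 + (-1 − (-6))/5 = -6 + 1 = -5 dB. ✓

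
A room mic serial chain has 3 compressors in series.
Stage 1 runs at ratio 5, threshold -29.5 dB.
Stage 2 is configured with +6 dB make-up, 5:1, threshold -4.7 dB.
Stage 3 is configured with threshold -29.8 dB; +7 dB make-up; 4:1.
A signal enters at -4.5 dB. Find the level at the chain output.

-19.975 dB

Stage 1: -4.5 dB is 25 dB over -29.5 dB; at 5:1 that becomes 5 dB over, giving -24.5 dB.
Stage 2: -24.5 dB ≤ -4.7 dB, so stage 2 doesn't engage; make-up brings it to -18.5 dB.
Stage 3: -18.5 dB is 11.3 dB over -29.8 dB; at 4:1 that becomes 2.825 dB over, giving -26.975 dB; +7 dB make-up → -19.975 dB.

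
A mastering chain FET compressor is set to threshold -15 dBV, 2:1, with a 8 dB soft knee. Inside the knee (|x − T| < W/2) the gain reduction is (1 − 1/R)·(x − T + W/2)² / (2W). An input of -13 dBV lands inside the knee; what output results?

x − T + W/2 = -13 − (-15) + 4 = 6.
GR = (1 − 1/2) × 6² / 16 = 0.5 × 36 / 16 = 1.125 dB.
Output = -13 − 1.125 = -14.125 dBV.

-14.125 dBV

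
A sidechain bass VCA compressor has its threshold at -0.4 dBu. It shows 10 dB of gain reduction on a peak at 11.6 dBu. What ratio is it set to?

Input overshoot = 11.6 − (-0.4) = 12 dB.
Output overshoot = 12 − 10 = 2 dB.
Ratio = input overshoot / output overshoot = 12 / 2 = 6.

6:1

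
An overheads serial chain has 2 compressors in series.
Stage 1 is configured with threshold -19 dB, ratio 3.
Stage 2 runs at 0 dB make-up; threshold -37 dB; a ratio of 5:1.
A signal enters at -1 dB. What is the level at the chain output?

Stage 1: -1 dB is 18 dB over -19 dB; at 3:1 that becomes 6 dB over, giving -13 dB.
Stage 2: -13 dB is 24 dB over -37 dB; at 5:1 that becomes 4.8 dB over, giving -32.2 dB.

-32.2 dB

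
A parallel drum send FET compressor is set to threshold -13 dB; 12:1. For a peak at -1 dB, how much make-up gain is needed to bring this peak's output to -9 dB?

3 dB

Overshoot 12 dB → 12/12 = 1 dB after compression, so the compressed level is -13 + 1 = -12 dB.
Make-up = target − compressed = -9 − (-12) = 3 dB.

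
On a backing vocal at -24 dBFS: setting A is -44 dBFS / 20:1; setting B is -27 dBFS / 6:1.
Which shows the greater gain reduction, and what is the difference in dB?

A, by 16.5 dB

A: GR = 20 − 20/20 = 19 dB.
B: GR = 3 − 3/6 = 2.5 dB.
A applies 16.5 dB more gain reduction.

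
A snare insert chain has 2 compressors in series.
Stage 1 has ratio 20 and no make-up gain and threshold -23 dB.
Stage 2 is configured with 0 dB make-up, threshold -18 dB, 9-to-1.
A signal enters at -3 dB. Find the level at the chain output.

-22 dB

Stage 1: -3 dB is 20 dB over -23 dB; at 20:1 that becomes 1 dB over, giving -22 dB.
Stage 2: below threshold (-22 ≤ -18); passes unchanged; output -22 dB.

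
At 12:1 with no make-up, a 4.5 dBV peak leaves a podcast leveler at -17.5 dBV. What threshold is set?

-19.5 dBV

Gain reduction = 4.5 − (-17.5) = 22 dB; output overshoot = GR / (R − 1) = 22 / 11 = 2 dB.
Threshold = output − output overshoot = -17.5 − 2 = -19.5 dBV.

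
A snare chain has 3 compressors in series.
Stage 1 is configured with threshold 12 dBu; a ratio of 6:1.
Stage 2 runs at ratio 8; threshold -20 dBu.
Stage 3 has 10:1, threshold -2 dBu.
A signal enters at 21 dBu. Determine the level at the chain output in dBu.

Stage 1: overshoot 9 dB → 9/6 = 1.5 dB → 13.5 dBu.
Stage 2: 33.5 dB above -20 dBu, reduced 8:1 to 4.1875 dB above → -15.8125 dBu.
Stage 3: -15.8125 dBu ≤ -2 dBu, so stage 3 doesn't engage; output -15.8125 dBu.

-15.8125 dBu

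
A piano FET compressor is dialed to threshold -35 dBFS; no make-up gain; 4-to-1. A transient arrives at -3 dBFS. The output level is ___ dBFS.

-3 dBFS sits 32 dB over threshold.
The 32 dB excess becomes 8 dB after 4:1 reduction.
Output = -35 + 8 = -27 dBFS.

-27 dBFS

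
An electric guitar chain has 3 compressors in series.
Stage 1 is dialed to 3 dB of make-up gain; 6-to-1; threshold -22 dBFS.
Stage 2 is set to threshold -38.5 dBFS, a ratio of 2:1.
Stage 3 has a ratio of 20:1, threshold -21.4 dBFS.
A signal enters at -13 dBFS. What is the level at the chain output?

Stage 1: overshoot 9 dB → 9/6 = 1.5 dB → -20.5 dBFS; +3 dB make-up → -17.5 dBFS.
Stage 2: overshoot 21 dB → 21/2 = 10.5 dB → -28 dBFS.
Stage 3: -28 dBFS ≤ -21.4 dBFS, so stage 3 doesn't engage; output -28 dBFS.

-28 dBFS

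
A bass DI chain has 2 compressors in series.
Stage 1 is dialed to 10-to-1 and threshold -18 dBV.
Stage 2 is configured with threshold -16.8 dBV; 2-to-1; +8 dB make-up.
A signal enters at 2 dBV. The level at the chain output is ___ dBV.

Stage 1: overshoot 20 dB → 20/10 = 2 dB → -16 dBV.
Stage 2: 0.8 dB above -16.8 dBV, reduced 2:1 to 0.4 dB above → -16.4 dBV; +8 dB make-up → -8.4 dBV.

-8.4 dBV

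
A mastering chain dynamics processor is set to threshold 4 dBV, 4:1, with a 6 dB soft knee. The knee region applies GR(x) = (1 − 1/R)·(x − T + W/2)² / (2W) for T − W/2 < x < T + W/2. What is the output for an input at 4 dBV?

3.4375 dBV

x − T + W/2 = 4 − 4 + 3 = 3.
GR = (1 − 1/4) × 3² / 12 = 0.75 × 9 / 12 = 0.5625 dB.
Output = 4 − 0.5625 = 3.4375 dBV.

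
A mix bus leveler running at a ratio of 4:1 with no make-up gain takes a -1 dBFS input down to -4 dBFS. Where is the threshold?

Gain reduction = -1 − (-4) = 3 dB; output overshoot = GR / (R − 1) = 3 / 3 = 1 dB.
Threshold = output − output overshoot = -4 − 1 = -5 dBFS.

-5 dBFS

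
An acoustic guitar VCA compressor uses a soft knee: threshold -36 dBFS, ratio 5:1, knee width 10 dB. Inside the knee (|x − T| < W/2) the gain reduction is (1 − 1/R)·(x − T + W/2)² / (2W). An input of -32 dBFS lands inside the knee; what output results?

x − T + W/2 = -32 − (-36) + 5 = 9.
GR = (1 − 1/5) × 9² / 20 = 0.8 × 81 / 20 = 3.24 dB.
Output = -32 − 3.24 = -35.24 dBFS.

-35.24 dBFS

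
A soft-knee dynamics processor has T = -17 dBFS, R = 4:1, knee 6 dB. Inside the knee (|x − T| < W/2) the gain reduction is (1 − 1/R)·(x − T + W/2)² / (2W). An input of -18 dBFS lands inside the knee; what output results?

x − T + W/2 = -18 − (-17) + 3 = 2.
GR = (1 − 1/4) × 2² / 12 = 0.75 × 4 / 12 = 0.25 dB.
Output = -18 − 0.25 = -18.25 dBFS.

-18.25 dBFS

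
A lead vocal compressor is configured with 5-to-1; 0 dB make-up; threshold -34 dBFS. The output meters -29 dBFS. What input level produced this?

That's 5 dB above the -34 dBFS threshold.
Input overshoot = R × output overshoot = 25 dB → input = -34 + 25 = -9 dBFS.

-9 dBFS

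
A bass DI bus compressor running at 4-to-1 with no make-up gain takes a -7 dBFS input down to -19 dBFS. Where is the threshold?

Let T be the threshold. Output overshoot = (input overshoot)/R, so -19 − T = (-7 − T)/4.
4·(-19 − T) = -7 − T → 3·T = -76 − (-7) = -69.
T = -69/3 = -23 dBFS.

-23 dBFS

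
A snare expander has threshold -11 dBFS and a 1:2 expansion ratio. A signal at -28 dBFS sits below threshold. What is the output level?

-45 dBFS

The input is 17 dB below the -11 dBFS threshold.
A 1:2 expander multiplies undershoot by 2: 17 × 2 = 34 dB below threshold.
Output = -11 − 34 = -45 dBFS.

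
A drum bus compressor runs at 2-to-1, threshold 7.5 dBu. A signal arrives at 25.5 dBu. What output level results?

16.5 dBu

Overshoot: 25.5 − 7.5 = 18 dB.
The 18 dB excess becomes 9 dB after 2:1 reduction.
So the level is 7.5 + 9 = 16.5 dBu.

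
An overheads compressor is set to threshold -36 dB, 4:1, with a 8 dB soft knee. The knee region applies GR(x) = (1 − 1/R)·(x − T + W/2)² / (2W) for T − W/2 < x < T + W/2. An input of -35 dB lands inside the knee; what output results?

x − T + W/2 = -35 − (-36) + 4 = 5.
GR = (1 − 1/4) × 5² / 16 = 0.75 × 25 / 16 = 1.171875 dB.
Output = -35 − 1.171875 = -36.171875 dB.

-36.171875 dB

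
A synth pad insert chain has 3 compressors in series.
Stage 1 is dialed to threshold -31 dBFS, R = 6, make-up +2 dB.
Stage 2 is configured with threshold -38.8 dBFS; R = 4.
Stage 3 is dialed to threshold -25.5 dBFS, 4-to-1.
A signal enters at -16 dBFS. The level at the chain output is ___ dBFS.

Stage 1: overshoot 15 dB → 15/6 = 2.5 dB → -28.5 dBFS; +2 dB make-up → -26.5 dBFS.
Stage 2: overshoot 12.3 dB → 12.3/4 = 3.075 dB → -35.725 dBFS.
Stage 3: below threshold (-35.725 ≤ -25.5); passes unchanged; output -35.725 dBFS.

-35.725 dBFS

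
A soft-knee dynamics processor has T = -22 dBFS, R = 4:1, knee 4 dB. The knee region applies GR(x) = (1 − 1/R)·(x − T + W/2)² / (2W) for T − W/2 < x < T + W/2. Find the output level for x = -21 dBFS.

x − T + W/2 = -21 − (-22) + 2 = 3.
GR = (1 − 1/4) × 3² / 8 = 0.75 × 9 / 8 = 0.84375 dB.
Output = -21 − 0.84375 = -21.84375 dBFS.

-21.84375 dBFS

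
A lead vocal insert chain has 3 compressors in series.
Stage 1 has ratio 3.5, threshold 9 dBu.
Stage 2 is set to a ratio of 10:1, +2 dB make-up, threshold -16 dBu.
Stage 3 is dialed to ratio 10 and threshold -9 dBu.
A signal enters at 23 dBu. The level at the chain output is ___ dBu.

Stage 1: 14 dB above 9 dBu, reduced 3.5:1 to 4 dB above → 13 dBu.
Stage 2: overshoot 29 dB → 29/10 = 2.9 dB → -13.1 dBu; +2 dB make-up → -11.1 dBu.
Stage 3: below threshold (-11.1 ≤ -9); passes unchanged; output -11.1 dBu.

-11.1 dBu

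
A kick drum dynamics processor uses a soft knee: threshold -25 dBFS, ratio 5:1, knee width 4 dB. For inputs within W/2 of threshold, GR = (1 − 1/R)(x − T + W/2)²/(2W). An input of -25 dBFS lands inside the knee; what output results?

-25.4 dBFS

x − T + W/2 = -25 − (-25) + 2 = 2.
GR = (1 − 1/5) × 2² / 8 = 0.8 × 4 / 8 = 0.4 dB.
Output = -25 − 0.4 = -25.4 dBFS.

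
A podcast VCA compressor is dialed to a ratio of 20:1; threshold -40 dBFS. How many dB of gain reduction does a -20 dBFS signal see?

19 dB

-20 dBFS exceeds the threshold by 20 dB.
A 20:1 ratio leaves 1 dB of that excess.
Gain reduction = 20 − 1 = 19 dB.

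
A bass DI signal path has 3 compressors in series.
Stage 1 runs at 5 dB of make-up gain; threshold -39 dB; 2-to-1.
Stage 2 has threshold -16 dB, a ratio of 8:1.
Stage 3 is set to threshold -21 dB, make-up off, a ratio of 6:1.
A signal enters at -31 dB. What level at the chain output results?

-30 dB

Stage 1: 8 dB above -39 dB, reduced 2:1 to 4 dB above → -35 dB; +5 dB make-up → -30 dB.
Stage 2: -30 dB is at or below the -16 dB threshold — no compression; output -30 dB.
Stage 3: -30 dB is at or below the -21 dB threshold — no compression; output -30 dB.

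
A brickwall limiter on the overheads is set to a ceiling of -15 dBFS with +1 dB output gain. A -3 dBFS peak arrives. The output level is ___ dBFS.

-14 dBFS

The limiter clamps the peak to its -15 dBFS ceiling.
Output gain then adds 1 dB: -15 + 1 = -14 dBFS.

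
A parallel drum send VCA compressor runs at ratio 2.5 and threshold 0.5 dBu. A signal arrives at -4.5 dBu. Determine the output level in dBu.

-4.5 dBu

-4.5 dBu is 5 dB below the 0.5 dBu threshold, so no gain reduction is applied.
Output = input = -4.5 dBu.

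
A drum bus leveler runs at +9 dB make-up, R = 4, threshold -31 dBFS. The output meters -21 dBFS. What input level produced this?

Remove make-up: -21 − 9 = -30 dBFS.
Post-compression overshoot = -30 − (-31) = 1 dB.
Before 4:1 compression the overshoot was 1 × 4 = 4 dB, so input = -31 + 4 = -27 dBFS.

-27 dBFS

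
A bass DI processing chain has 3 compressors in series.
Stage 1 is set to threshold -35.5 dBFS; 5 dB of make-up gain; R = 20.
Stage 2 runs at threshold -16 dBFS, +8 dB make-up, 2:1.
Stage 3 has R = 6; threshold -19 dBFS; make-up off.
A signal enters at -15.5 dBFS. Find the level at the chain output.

Stage 1: overshoot 20 dB → 20/20 = 1 dB → -34.5 dBFS; +5 dB make-up → -29.5 dBFS.
Stage 2: -29.5 dBFS ≤ -16 dBFS, so stage 2 doesn't engage; make-up brings it to -21.5 dBFS.
Stage 3: -21.5 dBFS ≤ -19 dBFS, so stage 3 doesn't engage; output -21.5 dBFS.

-21.5 dBFS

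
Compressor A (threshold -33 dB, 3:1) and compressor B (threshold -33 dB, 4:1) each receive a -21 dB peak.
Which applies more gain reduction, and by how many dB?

B, by 1 dB

A: 12 dB over, compressed to 4 dB over, so 8 dB of GR.
B: 12 dB over, compressed to 3 dB over, so 9 dB of GR.
B applies 1 dB more gain reduction.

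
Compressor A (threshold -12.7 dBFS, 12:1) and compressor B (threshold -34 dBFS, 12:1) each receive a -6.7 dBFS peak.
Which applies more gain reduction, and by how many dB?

B, by 19.525 dB

A: 6 dB over, compressed to 0.5 dB over, so 5.5 dB of GR.
B: 27.3 dB over, compressed to 2.275 dB over, so 25.025 dB of GR.
B reduces 19.525 dB more.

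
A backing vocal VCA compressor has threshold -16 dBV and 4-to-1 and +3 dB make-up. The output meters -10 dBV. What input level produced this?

-4 dBV

Stripping the +3 dB make-up gives -13 dBV at the gain stage.
The compressed level sits -13 − (-16) = 3 dB over threshold.
Undo the ratio: input overshoot = 3 × 4 = 12 dB, giving input = -4 dBV.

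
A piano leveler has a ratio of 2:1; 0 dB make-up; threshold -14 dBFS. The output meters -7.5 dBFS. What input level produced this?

-1 dBFS

The compressed level sits -7.5 − (-14) = 6.5 dB over threshold.
Undo the ratio: input overshoot = 6.5 × 2 = 13 dB, giving input = -1 dBFS.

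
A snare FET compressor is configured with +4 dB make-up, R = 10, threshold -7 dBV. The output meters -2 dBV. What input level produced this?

Remove make-up: -2 − 4 = -6 dBV.
The compressed level sits -6 − (-7) = 1 dB over threshold.
Before 10:1 compression the overshoot was 1 × 10 = 10 dB, so input = -7 + 10 = 3 dBV.

3 dBV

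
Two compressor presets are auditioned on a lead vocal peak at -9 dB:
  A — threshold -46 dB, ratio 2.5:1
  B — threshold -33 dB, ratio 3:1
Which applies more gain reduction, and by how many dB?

A, by 6.2 dB

A: overshoot 37 dB → output overshoot 14.8 dB → GR 22.2 dB.
B: overshoot 24 dB → output overshoot 8 dB → GR 16 dB.
A applies 6.2 dB more gain reduction.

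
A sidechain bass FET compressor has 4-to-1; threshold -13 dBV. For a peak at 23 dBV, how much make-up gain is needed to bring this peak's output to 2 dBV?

The peak compresses to -13 + 36/4 = -4 dBV.
To reach 2 dBV requires 2 − (-4) = 6 dB of make-up.

6 dB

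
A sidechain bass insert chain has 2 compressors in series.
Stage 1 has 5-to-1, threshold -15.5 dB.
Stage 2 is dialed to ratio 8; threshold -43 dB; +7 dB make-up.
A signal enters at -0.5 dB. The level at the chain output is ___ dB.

-32.1875 dB

Stage 1: -0.5 dB is 15 dB over -15.5 dB; at 5:1 that becomes 3 dB over, giving -12.5 dB.
Stage 2: overshoot 30.5 dB → 30.5/8 = 3.8125 dB → -39.1875 dB; +7 dB make-up → -32.1875 dB.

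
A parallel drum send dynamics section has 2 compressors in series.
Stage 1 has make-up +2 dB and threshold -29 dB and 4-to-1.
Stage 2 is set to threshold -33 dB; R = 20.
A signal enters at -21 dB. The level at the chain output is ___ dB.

-32.6 dB

Stage 1: 8 dB above -29 dB, reduced 4:1 to 2 dB above → -27 dB; +2 dB make-up → -25 dB.
Stage 2: 8 dB above -33 dB, reduced 20:1 to 0.4 dB above → -32.6 dB.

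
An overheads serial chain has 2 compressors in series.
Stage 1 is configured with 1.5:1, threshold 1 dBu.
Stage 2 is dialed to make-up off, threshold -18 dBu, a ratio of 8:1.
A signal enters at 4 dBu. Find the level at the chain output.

-15.375 dBu

Stage 1: 4 dBu is 3 dB over 1 dBu; at 1.5:1 that becomes 2 dB over, giving 3 dBu.
Stage 2: overshoot 21 dB → 21/8 = 2.625 dB → -15.375 dBu.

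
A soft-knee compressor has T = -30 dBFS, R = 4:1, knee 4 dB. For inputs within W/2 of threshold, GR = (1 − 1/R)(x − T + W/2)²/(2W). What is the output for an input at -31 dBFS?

-31.09375 dBFS

x − T + W/2 = -31 − (-30) + 2 = 1.
GR = (1 − 1/4) × 1² / 8 = 0.75 × 1 / 8 = 0.09375 dB.
Output = -31 − 0.09375 = -31.09375 dBFS.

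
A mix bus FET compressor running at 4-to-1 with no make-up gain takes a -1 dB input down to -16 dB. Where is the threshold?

-21 dB

Input is 20 dB above T (since output overshoot × R = input overshoot: (-16 − T)·4 = -1 − T gives T = -21 dB).
Check: -21 + (-1 − (-21))/4 = -21 + 5 = -16 dB. ✓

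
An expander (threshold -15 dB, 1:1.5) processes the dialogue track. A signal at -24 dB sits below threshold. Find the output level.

-28.5 dB

Below threshold, a 1:1.5 expander applies gain = (1.5−1)×(T − x) of attenuation.
(1.5−1) × 9 = 4.5 dB, so output = -24 − 4.5 = -28.5 dB.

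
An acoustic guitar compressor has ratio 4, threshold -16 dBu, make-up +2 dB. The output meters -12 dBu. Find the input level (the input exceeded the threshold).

-8 dBu

Stripping the +2 dB make-up gives -14 dBu at the gain stage.
That's 2 dB above the -16 dBu threshold.
Input overshoot = R × output overshoot = 8 dB → input = -16 + 8 = -8 dBu.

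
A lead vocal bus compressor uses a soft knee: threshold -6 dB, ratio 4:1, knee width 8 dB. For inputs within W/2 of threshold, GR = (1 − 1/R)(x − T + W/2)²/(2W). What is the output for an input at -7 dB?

x − T + W/2 = -7 − (-6) + 4 = 3.
GR = (1 − 1/4) × 3² / 16 = 0.75 × 9 / 16 = 0.421875 dB.
Output = -7 − 0.421875 = -7.421875 dB.

-7.421875 dB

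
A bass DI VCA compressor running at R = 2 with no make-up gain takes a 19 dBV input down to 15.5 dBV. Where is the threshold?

12 dBV

Let T be the threshold. Output overshoot = (input overshoot)/R, so 15.5 − T = (19 − T)/2.
2·(15.5 − T) = 19 − T → 1·T = 31 − 19 = 12.
T = 12/1 = 12 dBV.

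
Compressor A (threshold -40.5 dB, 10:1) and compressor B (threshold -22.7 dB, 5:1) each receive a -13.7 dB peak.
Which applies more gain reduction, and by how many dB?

A, by 16.92 dB

A: GR = 26.8 − 26.8/10 = 24.12 dB.
B: GR = 9 − 9/5 = 7.2 dB.
A reduces 16.92 dB more.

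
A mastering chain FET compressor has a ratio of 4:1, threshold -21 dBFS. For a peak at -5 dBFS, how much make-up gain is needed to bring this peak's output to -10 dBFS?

7 dB

Overshoot 16 dB → 16/4 = 4 dB after compression, so the compressed level is -21 + 4 = -17 dBFS.
Make-up = target − compressed = -10 − (-17) = 7 dB.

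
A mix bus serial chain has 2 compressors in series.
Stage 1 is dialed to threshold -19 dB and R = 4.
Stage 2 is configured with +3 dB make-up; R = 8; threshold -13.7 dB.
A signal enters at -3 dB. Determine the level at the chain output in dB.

-12 dB

Stage 1: -3 dB is 16 dB over -19 dB; at 4:1 that becomes 4 dB over, giving -15 dB.
Stage 2: below threshold (-15 ≤ -13.7); passes unchanged; make-up brings it to -12 dB.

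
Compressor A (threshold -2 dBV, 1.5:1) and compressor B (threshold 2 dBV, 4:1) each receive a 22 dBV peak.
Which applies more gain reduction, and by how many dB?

B, by 7 dB

A: 24 dB over, compressed to 16 dB over, so 8 dB of GR.
B: 20 dB over, compressed to 5 dB over, so 15 dB of GR.
B applies 7 dB more gain reduction.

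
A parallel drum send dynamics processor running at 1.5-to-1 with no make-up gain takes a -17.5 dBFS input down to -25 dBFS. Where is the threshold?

Input is 22.5 dB above T (since output overshoot × R = input overshoot: (-25 − T)·1.5 = -17.5 − T gives T = -40 dBFS).
Check: -40 + (-17.5 − (-40))/1.5 = -40 + 15 = -25 dBFS. ✓

-40 dBFS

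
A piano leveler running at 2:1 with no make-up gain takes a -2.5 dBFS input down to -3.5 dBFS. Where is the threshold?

-4.5 dBFS

Gain reduction = -2.5 − (-3.5) = 1 dB; output overshoot = GR / (R − 1) = 1 / 1 = 1 dB.
Threshold = output − output overshoot = -3.5 − 1 = -4.5 dBFS.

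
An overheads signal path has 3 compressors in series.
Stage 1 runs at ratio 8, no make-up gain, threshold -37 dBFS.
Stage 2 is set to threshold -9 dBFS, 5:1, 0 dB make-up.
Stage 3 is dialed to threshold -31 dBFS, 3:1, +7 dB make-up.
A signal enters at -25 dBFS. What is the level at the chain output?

Stage 1: 12 dB above -37 dBFS, reduced 8:1 to 1.5 dB above → -35.5 dBFS.
Stage 2: -35.5 dBFS ≤ -9 dBFS, so stage 2 doesn't engage; output -35.5 dBFS.
Stage 3: -35.5 dBFS ≤ -31 dBFS, so stage 3 doesn't engage; make-up brings it to -28.5 dBFS.

-28.5 dBFS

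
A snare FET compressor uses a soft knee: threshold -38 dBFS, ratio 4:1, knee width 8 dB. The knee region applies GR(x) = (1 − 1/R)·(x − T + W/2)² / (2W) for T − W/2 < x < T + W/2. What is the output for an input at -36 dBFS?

x − T + W/2 = -36 − (-38) + 4 = 6.
GR = (1 − 1/4) × 6² / 16 = 0.75 × 36 / 16 = 1.6875 dB.
Output = -36 − 1.6875 = -37.6875 dBFS.

-37.6875 dBFS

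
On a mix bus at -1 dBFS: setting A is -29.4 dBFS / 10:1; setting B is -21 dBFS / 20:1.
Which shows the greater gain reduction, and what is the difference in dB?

A: overshoot 28.4 dB → output overshoot 2.84 dB → GR 25.56 dB.
B: overshoot 20 dB → output overshoot 1 dB → GR 19 dB.
A reduces 6.56 dB more.

A, by 6.56 dB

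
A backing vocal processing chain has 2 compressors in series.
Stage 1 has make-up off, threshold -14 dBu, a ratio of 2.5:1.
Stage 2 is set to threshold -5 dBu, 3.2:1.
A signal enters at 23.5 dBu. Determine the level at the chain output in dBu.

-3.125 dBu

Stage 1: 37.5 dB above -14 dBu, reduced 2.5:1 to 15 dB above → 1 dBu.
Stage 2: 6 dB above -5 dBu, reduced 3.2:1 to 1.875 dB above → -3.125 dBu.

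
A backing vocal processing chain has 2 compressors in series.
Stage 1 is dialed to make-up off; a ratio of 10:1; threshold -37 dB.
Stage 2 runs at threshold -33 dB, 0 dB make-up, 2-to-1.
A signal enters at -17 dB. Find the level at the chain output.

-35 dB

Stage 1: overshoot 20 dB → 20/10 = 2 dB → -35 dB.
Stage 2: below threshold (-35 ≤ -33); passes unchanged; output -35 dB.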